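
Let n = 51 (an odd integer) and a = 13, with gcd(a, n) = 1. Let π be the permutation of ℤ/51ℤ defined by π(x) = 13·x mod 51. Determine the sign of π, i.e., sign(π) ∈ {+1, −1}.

Orbit of 4 under x↦13x: [4, 1, 13, 16]… (length divides ord_51(13)).
Decompose π into cycles: lengths [4, 4, 4, 4, 4, 4, 4, 4, 4, 4, 4, 4, 1, 1, 1] (15 cycles, including the fixed point 0).
Σ(ℓ_i−1) = 51−15 = 36; sign = (−1)^36 = +1.
The Jacobi symbol (13|51) = +1 (Zolotarev) agrees.

+1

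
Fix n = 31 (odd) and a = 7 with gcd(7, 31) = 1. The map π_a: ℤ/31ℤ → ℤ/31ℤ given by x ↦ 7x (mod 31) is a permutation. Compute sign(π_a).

+1

Trace 25: π^k(25) = [25, 20, 16, 19, 9, 1, 7] for k=0..6.
Cycle lengths of π_7 on ℤ/31ℤ: [15, 15, 1]; 3 cycles in total.
With 3 cycles on 31 points, sign = (−1)^{31−3} = +1.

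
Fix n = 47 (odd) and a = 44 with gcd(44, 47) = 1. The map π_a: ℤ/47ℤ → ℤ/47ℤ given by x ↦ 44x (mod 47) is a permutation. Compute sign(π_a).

Trace 10: π^k(10) = [10, 17, 43, 12, 11, 14, 5] for k=0..6.
2 cycles of lengths [46, 1].
47 − 2 = 45 transpositions; sign(π) = (−1)^45 = -1.
Check: (44/47) = -1 by Zolotarev.

-1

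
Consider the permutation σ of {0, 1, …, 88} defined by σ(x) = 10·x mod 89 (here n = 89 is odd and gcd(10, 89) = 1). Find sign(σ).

Start at x=39: 39 → 34 → 73 → 18 → 2 → 20 → 22 → … (one orbit).
The orbit structure of x ↦ 10x mod 89: 3 orbits of sizes [44, 44, 1].
89 − 3 = 86 transpositions; sign(π) = (−1)^86 = +1.

+1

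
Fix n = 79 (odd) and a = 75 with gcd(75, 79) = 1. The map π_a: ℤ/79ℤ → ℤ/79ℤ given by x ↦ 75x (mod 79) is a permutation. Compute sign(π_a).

-1

Orbit of 58 under x↦75x: [58, 5, 59, 1, 75, 16, 15]… (length divides ord_79(75)).
The orbit structure of x ↦ 75x mod 79: 2 orbits of sizes [78, 1].
Σ(ℓ_i−1) = 79−2 = 77; sign = (−1)^77 = -1.
(75|79)_J = -1 (Zolotarev's lemma cross-check).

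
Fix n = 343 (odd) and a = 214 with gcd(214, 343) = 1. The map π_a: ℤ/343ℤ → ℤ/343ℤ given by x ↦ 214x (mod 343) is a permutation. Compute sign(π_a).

Trace 275: π^k(275) = [275, 197, 312, 226, 1, 214, 177] for k=0..6.
Decompose π into cycles: lengths [21, 21, 21, 21, 21, 21, 21, 21, 21, 21, 21, 21, 21, 21, 3, 3, 3, 3, 3, 3, 3, 3, 3, 3, 3, 3, 3, 3, 3, 3, 1] (31 cycles, including the fixed point 0).
31 cycles on 343: each ℓ→(−1)^(ℓ−1), product (−1)^312 = +1.

+1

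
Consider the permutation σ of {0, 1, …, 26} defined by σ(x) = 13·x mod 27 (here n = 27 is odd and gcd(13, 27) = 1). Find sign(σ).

Start at x=7: 7 → 10 → 22 → 16 → 19 → 4 → 25 → … (one orbit).
Decompose π into cycles: lengths [9, 9, 3, 3, 1, 1, 1] (7 cycles, including the fixed point 0).
Σ(ℓ_i−1) = 27−7 = 20; sign = (−1)^20 = +1.

+1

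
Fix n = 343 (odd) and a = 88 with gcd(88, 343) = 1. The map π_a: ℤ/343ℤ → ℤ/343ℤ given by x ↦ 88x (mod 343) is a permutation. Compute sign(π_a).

Orbit of 295 under x↦88x: [295, 235, 100, 225, 249, 303, 253]… (length divides ord_343(88)).
Decompose π into cycles: lengths [147, 147, 21, 21, 3, 3, 1] (7 cycles, including the fixed point 0).
7 cycles on 343: each ℓ→(−1)^(ℓ−1), product (−1)^336 = +1.

+1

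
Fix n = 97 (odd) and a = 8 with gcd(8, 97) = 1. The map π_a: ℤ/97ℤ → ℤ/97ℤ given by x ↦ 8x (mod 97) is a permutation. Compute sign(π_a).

Start at x=1: 1 → 8 → 64 → 27 → 22 → 79 → 50 → … (one orbit).
Decompose π into cycles: lengths [16, 16, 16, 16, 16, 16, 1] (7 cycles, including the fixed point 0).
sign(π) = (−1)^{n − #cycles} = (−1)^{97−7} = (−1)^90 = +1.
Via Zolotarev, sign(π_{8}) = (8|97) = +1.

+1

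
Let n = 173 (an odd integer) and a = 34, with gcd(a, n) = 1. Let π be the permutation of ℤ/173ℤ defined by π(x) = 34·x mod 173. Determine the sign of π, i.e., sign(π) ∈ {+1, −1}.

+1

Start at x=24: 24 → 124 → 64 → 100 → 113 → 36 → 13 → … (one orbit).
Cycle lengths of π_34 on ℤ/173ℤ: [86, 86, 1]; 3 cycles in total.
n − c = 173 − 3 = 170; sign = (−1)^170 = +1.
Zolotarev: (34|173) = +1, matching the cycle-count sign.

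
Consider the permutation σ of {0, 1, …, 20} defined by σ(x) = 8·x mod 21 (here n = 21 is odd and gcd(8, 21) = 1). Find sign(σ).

-1

Start at x=1: 1 → 8 → 1 (one orbit).
The orbit structure of x ↦ 8x mod 21: 14 orbits of sizes [2, 2, 2, 2, 2, 2, 2, 1, 1, 1, 1, 1, 1, 1].
14 cycles on 21: each ℓ→(−1)^(ℓ−1), product (−1)^7 = -1.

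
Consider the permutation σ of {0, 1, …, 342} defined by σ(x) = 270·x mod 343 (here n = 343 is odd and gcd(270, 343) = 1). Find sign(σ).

+1

Orbit of 310 under x↦270x: [310, 8, 102, 100, 246, 221, 331]… (length divides ord_343(270)).
7 cycles of lengths [147, 147, 21, 21, 3, 3, 1].
With 7 cycles on 343 points, sign = (−1)^{343−7} = +1.
Zolotarev: (270|343) = +1, matching the cycle-count sign.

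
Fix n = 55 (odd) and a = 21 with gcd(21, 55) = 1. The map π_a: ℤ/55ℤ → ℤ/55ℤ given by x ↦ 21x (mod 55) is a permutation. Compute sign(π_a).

-1

Start at x=21: 21 → 1 → 21 (one orbit).
30 cycles of lengths [2, 2, 2, 2, 2, 2, 2, 2, 2, 2, 2, 2, 2, 2, 2, 2, 2, 2, 2, 2, 2, 2, 2, 2, 2, 1, 1, 1, 1, 1].
Σ(ℓ_i−1) = 55−30 = 25; sign = (−1)^25 = -1.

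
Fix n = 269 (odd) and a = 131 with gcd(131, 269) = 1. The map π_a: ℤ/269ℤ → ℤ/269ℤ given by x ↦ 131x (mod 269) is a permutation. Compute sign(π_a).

Orbit of 53 under x↦131x: [53, 218, 44, 115, 1, 131, 214]… (length divides ord_269(131)).
The orbit structure of x ↦ 131x mod 269: 5 orbits of sizes [67, 67, 67, 67, 1].
Σ(ℓ_i−1) = 269−5 = 264; sign = (−1)^264 = +1.
Zolotarev: (131|269) = +1, matching the cycle-count sign.

+1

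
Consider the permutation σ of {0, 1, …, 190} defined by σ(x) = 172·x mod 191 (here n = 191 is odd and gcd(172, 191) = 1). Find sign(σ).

Trace 100: π^k(100) = [100, 10, 1, 172, 170, 17, 59] for k=0..6.
π_172 has 3 disjoint cycles with lengths [95, 95, 1] on {0,…,190}.
3 cycles on 191: each ℓ→(−1)^(ℓ−1), product (−1)^188 = +1.
Check: (172/191) = +1 by Zolotarev.

+1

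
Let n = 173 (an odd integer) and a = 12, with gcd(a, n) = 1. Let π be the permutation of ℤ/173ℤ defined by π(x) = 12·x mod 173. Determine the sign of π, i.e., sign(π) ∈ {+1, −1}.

-1

Start at x=104: 104 → 37 → 98 → 138 → 99 → 150 → 70 → … (one orbit).
π_12 has 2 disjoint cycles with lengths [172, 1] on {0,…,172}.
sign(π) = (−1)^{n − #cycles} = (−1)^{173−2} = (−1)^171 = -1.
Via Zolotarev, sign(π_{12}) = (12|173) = -1.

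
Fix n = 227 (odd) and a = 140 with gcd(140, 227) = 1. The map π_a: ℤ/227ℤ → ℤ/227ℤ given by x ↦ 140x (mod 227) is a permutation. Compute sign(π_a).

Orbit of 64 under x↦140x: [64, 107, 225, 174, 71, 179, 90]… (length divides ord_227(140)).
Cycle type of π: 226 + 1; total 2 cycles.
With 2 cycles on 227 points, sign = (−1)^{227−2} = -1.

-1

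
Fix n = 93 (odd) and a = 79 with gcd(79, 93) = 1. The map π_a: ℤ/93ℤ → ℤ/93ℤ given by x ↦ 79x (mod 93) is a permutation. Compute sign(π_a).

Start at x=58: 58 → 25 → 22 → 64 → 34 → 82 → 61 → … (one orbit).
π_79 has 6 disjoint cycles with lengths [30, 30, 30, 1, 1, 1] on {0,…,92}.
6 cycles on 93: each ℓ→(−1)^(ℓ−1), product (−1)^87 = -1.
The Jacobi symbol (79|93) = -1 (Zolotarev) agrees.

-1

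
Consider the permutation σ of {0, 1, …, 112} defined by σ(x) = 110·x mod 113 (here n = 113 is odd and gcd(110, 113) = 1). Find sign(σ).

Orbit of 77 under x↦110x: [77, 108, 15, 68, 22, 47, 85]… (length divides ord_113(110)).
π_110 has 2 disjoint cycles with lengths [112, 1] on {0,…,112}.
113 − 2 = 111 transpositions; sign(π) = (−1)^111 = -1.
The Jacobi symbol (110|113) = -1 (Zolotarev) agrees.

-1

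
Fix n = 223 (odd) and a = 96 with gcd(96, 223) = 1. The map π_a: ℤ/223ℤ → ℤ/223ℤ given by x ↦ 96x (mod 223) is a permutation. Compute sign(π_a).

-1

Trace 169: π^k(169) = [169, 168, 72, 222, 127, 150, 128] for k=0..6.
Decompose π into cycles: lengths [222, 1] (2 cycles, including the fixed point 0).
223 − 2 = 221 transpositions; sign(π) = (−1)^221 = -1.
The Jacobi symbol (96|223) = -1 (Zolotarev) agrees.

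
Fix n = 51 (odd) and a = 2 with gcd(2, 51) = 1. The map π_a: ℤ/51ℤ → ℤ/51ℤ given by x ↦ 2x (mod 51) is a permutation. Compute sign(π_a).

-1

Trace 32: π^k(32) = [32, 13, 26, 1, 2, 4, 8] for k=0..6.
π_2 has 8 disjoint cycles with lengths [8, 8, 8, 8, 8, 8, 2, 1] on {0,…,50}.
sign(π) = (−1)^{n − #cycles} = (−1)^{51−8} = (−1)^43 = -1.
(2|51)_J = -1 (Zolotarev's lemma cross-check).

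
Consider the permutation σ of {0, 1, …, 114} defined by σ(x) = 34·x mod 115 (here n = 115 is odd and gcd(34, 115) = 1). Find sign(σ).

Start at x=19: 19 → 71 → 114 → 81 → 109 → 26 → 79 → … (one orbit).
π_34 has 8 disjoint cycles with lengths [22, 22, 22, 22, 22, 2, 2, 1] on {0,…,114}.
With 8 cycles on 115 points, sign = (−1)^{115−8} = -1.
Check: (34/115) = -1 by Zolotarev.

-1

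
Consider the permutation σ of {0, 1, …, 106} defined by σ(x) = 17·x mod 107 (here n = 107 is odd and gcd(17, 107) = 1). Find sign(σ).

Trace 7: π^k(7) = [7, 12, 97, 44, 106, 90, 32] for k=0..6.
The orbit structure of x ↦ 17x mod 107: 2 orbits of sizes [106, 1].
2 cycles on 107: each ℓ→(−1)^(ℓ−1), product (−1)^105 = -1.

-1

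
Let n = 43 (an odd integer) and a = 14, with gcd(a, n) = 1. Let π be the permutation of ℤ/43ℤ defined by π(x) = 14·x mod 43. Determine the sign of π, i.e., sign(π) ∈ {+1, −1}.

+1

Start at x=9: 9 → 40 → 1 → 14 → 24 → 35 → 17 → … (one orbit).
Cycle lengths of π_14 on ℤ/43ℤ: [21, 21, 1]; 3 cycles in total.
With 3 cycles on 43 points, sign = (−1)^{43−3} = +1.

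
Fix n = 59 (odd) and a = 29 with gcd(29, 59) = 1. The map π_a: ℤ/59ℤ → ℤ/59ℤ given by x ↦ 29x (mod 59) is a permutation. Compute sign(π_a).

+1

Trace 28: π^k(28) = [28, 45, 7, 26, 46, 36, 41] for k=0..6.
3 cycles of lengths [29, 29, 1].
With 3 cycles on 59 points, sign = (−1)^{59−3} = +1.
The Jacobi symbol (29|59) = +1 (Zolotarev) agrees.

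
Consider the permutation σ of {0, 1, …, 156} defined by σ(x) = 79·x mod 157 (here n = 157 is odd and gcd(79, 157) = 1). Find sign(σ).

-1

Trace 78: π^k(78) = [78, 39, 98, 49, 103, 130, 65] for k=0..6.
The orbit structure of x ↦ 79x mod 157: 4 orbits of sizes [52, 52, 52, 1].
4 cycles on 157: each ℓ→(−1)^(ℓ−1), product (−1)^153 = -1.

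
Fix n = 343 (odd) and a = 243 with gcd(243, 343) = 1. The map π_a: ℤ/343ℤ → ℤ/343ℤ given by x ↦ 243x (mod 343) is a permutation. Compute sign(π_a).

-1

Trace 220: π^k(220) = [220, 295, 341, 200, 237, 310, 213] for k=0..6.
The orbit structure of x ↦ 243x mod 343: 4 orbits of sizes [294, 42, 6, 1].
Σ(ℓ_i−1) = 343−4 = 339; sign = (−1)^339 = -1.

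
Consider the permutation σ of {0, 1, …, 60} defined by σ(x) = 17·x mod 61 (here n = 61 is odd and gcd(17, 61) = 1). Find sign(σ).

-1

Start at x=14: 14 → 55 → 20 → 35 → 46 → 50 → 57 → … (one orbit).
Decompose π into cycles: lengths [60, 1] (2 cycles, including the fixed point 0).
n − c = 61 − 2 = 59; sign = (−1)^59 = -1.
Check: (17/61) = -1 by Zolotarev.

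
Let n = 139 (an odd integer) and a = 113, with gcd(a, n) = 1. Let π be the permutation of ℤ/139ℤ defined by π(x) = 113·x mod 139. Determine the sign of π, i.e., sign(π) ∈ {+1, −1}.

+1

Trace 41: π^k(41) = [41, 46, 55, 99, 67, 65, 117] for k=0..6.
Decompose π into cycles: lengths [69, 69, 1] (3 cycles, including the fixed point 0).
3 cycles on 139: each ℓ→(−1)^(ℓ−1), product (−1)^136 = +1.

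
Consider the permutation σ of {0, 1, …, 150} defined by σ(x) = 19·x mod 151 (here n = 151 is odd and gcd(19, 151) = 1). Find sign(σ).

Trace 8: π^k(8) = [8, 1, 19, 59, 64] for k=0..4.
Cycle lengths of π_19 on ℤ/151ℤ: [5, 5, 5, 5, 5, 5, 5, 5, 5, 5, 5, 5, 5, 5, 5, 5, 5, 5, 5, 5, 5, 5, 5, 5, 5, 5, 5, 5, 5, 5, 1]; 31 cycles in total.
151 − 31 = 120 transpositions; sign(π) = (−1)^120 = +1.

+1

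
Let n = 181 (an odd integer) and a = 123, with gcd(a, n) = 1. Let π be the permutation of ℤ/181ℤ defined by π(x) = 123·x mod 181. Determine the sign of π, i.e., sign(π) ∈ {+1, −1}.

-1

Start at x=4: 4 → 130 → 62 → 24 → 56 → 10 → 144 → … (one orbit).
2 cycles of lengths [180, 1].
sign(π) = (−1)^{n − #cycles} = (−1)^{181−2} = (−1)^179 = -1.
(123|181)_J = -1 (Zolotarev's lemma cross-check).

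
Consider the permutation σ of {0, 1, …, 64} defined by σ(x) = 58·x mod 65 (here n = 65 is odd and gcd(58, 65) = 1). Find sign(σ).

+1

Orbit of 7 under x↦58x: [7, 16, 18, 4, 37, 1, 58]… (length divides ord_65(58)).
The orbit structure of x ↦ 58x mod 65: 7 orbits of sizes [12, 12, 12, 12, 12, 4, 1].
7 cycles on 65: each ℓ→(−1)^(ℓ−1), product (−1)^58 = +1.
Zolotarev: (58|65) = +1, matching the cycle-count sign.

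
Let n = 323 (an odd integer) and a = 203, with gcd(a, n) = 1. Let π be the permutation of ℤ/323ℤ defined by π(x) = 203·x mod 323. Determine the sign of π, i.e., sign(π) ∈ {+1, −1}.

-1

Orbit of 188 under x↦203x: [188, 50, 137, 33, 239, 67, 35]… (length divides ord_323(203)).
Cycle type of π: 18×17 + 2×8 + 1; total 26 cycles.
323 − 26 = 297 transpositions; sign(π) = (−1)^297 = -1.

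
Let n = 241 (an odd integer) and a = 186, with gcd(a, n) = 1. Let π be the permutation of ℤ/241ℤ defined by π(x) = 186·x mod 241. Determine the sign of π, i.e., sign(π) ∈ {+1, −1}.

-1

Trace 17: π^k(17) = [17, 29, 92, 1, 186, 133, 156] for k=0..6.
Cycle type of π: 240 + 1; total 2 cycles.
n − c = 241 − 2 = 239; sign = (−1)^239 = -1.
Zolotarev: (186|241) = -1, matching the cycle-count sign.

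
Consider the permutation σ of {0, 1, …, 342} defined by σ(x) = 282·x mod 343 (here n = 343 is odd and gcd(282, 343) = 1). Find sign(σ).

+1

Orbit of 106 under x↦282x: [106, 51, 319, 92, 219, 18, 274]… (length divides ord_343(282)).
Cycle type of π: 147×2 + 21×2 + 3×2 + 1; total 7 cycles.
7 cycles on 343: each ℓ→(−1)^(ℓ−1), product (−1)^336 = +1.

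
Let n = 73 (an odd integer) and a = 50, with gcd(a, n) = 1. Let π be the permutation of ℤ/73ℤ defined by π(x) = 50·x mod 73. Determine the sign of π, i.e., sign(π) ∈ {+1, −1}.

+1

Orbit of 18 under x↦50x: [18, 24, 32, 67, 65, 38, 2]… (length divides ord_73(50)).
π_50 has 3 disjoint cycles with lengths [36, 36, 1] on {0,…,72}.
With 3 cycles on 73 points, sign = (−1)^{73−3} = +1.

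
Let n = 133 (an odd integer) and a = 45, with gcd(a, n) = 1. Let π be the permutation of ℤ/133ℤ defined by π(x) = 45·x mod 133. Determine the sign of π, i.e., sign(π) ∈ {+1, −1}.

-1

Start at x=20: 20 → 102 → 68 → 1 → 45 → 30 → 20 (one orbit).
Cycle lengths of π_45 on ℤ/133ℤ: [6, 6, 6, 6, 6, 6, 6, 6, 6, 6, 6, 6, 6, 6, 6, 6, 6, 6, 6, 3, 3, 3, 3, 3, 3, 1]; 26 cycles in total.
26 cycles on 133: each ℓ→(−1)^(ℓ−1), product (−1)^107 = -1.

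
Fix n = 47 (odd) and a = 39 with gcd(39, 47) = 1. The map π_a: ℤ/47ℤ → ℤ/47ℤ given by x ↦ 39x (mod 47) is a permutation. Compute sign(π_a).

-1

Trace 7: π^k(7) = [7, 38, 25, 35, 2, 31, 34] for k=0..6.
The orbit structure of x ↦ 39x mod 47: 2 orbits of sizes [46, 1].
sign(π) = (−1)^{n − #cycles} = (−1)^{47−2} = (−1)^45 = -1.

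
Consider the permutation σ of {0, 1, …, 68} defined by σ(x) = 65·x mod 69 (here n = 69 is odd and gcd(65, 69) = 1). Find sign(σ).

+1

Start at x=20: 20 → 58 → 44 → 31 → 14 → 13 → 17 → … (one orbit).
Cycle type of π: 22×3 + 2 + 1; total 5 cycles.
n − c = 69 − 5 = 64; sign = (−1)^64 = +1.
Via Zolotarev, sign(π_{65}) = (65|69) = +1.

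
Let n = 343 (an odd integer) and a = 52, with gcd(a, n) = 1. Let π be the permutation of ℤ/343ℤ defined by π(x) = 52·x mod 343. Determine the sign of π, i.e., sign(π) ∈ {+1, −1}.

Trace 64: π^k(64) = [64, 241, 184, 307, 186, 68, 106] for k=0..6.
The orbit structure of x ↦ 52x mod 343: 4 orbits of sizes [294, 42, 6, 1].
sign(π) = (−1)^{n − #cycles} = (−1)^{343−4} = (−1)^339 = -1.
The Jacobi symbol (52|343) = -1 (Zolotarev) agrees.

-1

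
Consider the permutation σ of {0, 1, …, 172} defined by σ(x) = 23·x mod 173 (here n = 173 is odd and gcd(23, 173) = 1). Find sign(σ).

+1

Orbit of 140 under x↦23x: [140, 106, 16, 22, 160, 47, 43]… (length divides ord_173(23)).
Cycle type of π: 43×4 + 1; total 5 cycles.
sign(π) = (−1)^{n − #cycles} = (−1)^{173−5} = (−1)^168 = +1.
Via Zolotarev, sign(π_{23}) = (23|173) = +1.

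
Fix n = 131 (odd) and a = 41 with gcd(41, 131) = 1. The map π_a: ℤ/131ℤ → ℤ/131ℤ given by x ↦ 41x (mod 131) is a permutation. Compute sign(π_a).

+1

Start at x=7: 7 → 25 → 108 → 105 → 113 → 48 → 3 → … (one orbit).
The orbit structure of x ↦ 41x mod 131: 3 orbits of sizes [65, 65, 1].
3 cycles on 131: each ℓ→(−1)^(ℓ−1), product (−1)^128 = +1.
Via Zolotarev, sign(π_{41}) = (41|131) = +1.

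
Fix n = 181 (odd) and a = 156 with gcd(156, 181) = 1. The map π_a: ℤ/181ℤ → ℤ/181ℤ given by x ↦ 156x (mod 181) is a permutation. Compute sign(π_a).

Orbit of 135 under x↦156x: [135, 64, 29, 180, 25, 99, 59]… (length divides ord_181(156)).
Cycle type of π: 30×6 + 1; total 7 cycles.
181 − 7 = 174 transpositions; sign(π) = (−1)^174 = +1.
Via Zolotarev, sign(π_{156}) = (156|181) = +1.

+1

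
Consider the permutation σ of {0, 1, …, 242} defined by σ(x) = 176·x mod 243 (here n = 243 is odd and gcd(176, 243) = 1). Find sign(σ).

-1

Start at x=160: 160 → 215 → 175 → 182 → 199 → 32 → 43 → … (one orbit).
Decompose π into cycles: lengths [162, 54, 18, 6, 2, 1] (6 cycles, including the fixed point 0).
6 cycles on 243: each ℓ→(−1)^(ℓ−1), product (−1)^237 = -1.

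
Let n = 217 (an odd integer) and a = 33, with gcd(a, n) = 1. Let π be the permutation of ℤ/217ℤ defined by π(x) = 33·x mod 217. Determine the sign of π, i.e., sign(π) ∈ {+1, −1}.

Start at x=101: 101 → 78 → 187 → 95 → 97 → 163 → 171 → … (one orbit).
14 cycles of lengths [30, 30, 30, 30, 30, 30, 6, 5, 5, 5, 5, 5, 5, 1].
14 cycles on 217: each ℓ→(−1)^(ℓ−1), product (−1)^203 = -1.
Via Zolotarev, sign(π_{33}) = (33|217) = -1.

-1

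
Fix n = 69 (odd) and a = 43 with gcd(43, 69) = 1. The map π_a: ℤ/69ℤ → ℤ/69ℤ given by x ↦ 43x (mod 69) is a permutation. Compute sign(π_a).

-1

Start at x=52: 52 → 28 → 31 → 22 → 49 → 37 → 4 → … (one orbit).
Cycle type of π: 22×3 + 1×3; total 6 cycles.
6 cycles on 69: each ℓ→(−1)^(ℓ−1), product (−1)^63 = -1.
Via Zolotarev, sign(π_{43}) = (43|69) = -1.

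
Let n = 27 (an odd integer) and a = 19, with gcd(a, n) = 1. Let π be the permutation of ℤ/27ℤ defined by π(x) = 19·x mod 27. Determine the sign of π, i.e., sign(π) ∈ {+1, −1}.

+1

Orbit of 19 under x↦19x: [19, 10, 1]… (length divides ord_27(19)).
π_19 has 15 disjoint cycles with lengths [3, 3, 3, 3, 3, 3, 1, 1, 1, 1, 1, 1, 1, 1, 1] on {0,…,26}.
15 cycles on 27: each ℓ→(−1)^(ℓ−1), product (−1)^12 = +1.
The Jacobi symbol (19|27) = +1 (Zolotarev) agrees.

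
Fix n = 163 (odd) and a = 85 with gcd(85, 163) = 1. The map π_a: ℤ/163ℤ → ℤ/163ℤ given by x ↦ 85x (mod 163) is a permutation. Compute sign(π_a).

Orbit of 53 under x↦85x: [53, 104, 38, 133, 58, 40, 140]… (length divides ord_163(85)).
Cycle type of π: 9×18 + 1; total 19 cycles.
Σ(ℓ_i−1) = 163−19 = 144; sign = (−1)^144 = +1.
Zolotarev: (85|163) = +1, matching the cycle-count sign.

+1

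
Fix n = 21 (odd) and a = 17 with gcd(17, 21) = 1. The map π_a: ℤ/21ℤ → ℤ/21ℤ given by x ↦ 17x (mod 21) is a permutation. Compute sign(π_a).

Orbit of 16 under x↦17x: [16, 20, 4, 5, 1, 17]… (length divides ord_21(17)).
Cycle type of π: 6×3 + 2 + 1; total 5 cycles.
With 5 cycles on 21 points, sign = (−1)^{21−5} = +1.

+1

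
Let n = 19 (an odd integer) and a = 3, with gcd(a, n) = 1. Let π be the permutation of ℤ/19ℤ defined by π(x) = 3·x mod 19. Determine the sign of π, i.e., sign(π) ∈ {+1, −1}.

Start at x=1: 1 → 3 → 9 → 8 → 5 → 15 → 7 → … (one orbit).
The orbit structure of x ↦ 3x mod 19: 2 orbits of sizes [18, 1].
19 − 2 = 17 transpositions; sign(π) = (−1)^17 = -1.
(3|19)_J = -1 (Zolotarev's lemma cross-check).

-1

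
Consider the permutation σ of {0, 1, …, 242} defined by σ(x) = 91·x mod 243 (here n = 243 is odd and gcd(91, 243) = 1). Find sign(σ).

Start at x=55: 55 → 145 → 73 → 82 → 172 → 100 → 109 → … (one orbit).
27 cycles of lengths [27, 27, 27, 27, 27, 27, 9, 9, 9, 9, 9, 9, 3, 3, 3, 3, 3, 3, 1, 1, 1, 1, 1, 1, 1, 1, 1].
27 cycles on 243: each ℓ→(−1)^(ℓ−1), product (−1)^216 = +1.
The Jacobi symbol (91|243) = +1 (Zolotarev) agrees.

+1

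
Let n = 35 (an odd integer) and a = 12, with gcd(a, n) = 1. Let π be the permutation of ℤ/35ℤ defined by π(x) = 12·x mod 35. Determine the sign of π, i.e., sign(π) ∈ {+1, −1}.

Start at x=29: 29 → 33 → 11 → 27 → 9 → 3 → 1 → … (one orbit).
The orbit structure of x ↦ 12x mod 35: 5 orbits of sizes [12, 12, 6, 4, 1].
With 5 cycles on 35 points, sign = (−1)^{35−5} = +1.

+1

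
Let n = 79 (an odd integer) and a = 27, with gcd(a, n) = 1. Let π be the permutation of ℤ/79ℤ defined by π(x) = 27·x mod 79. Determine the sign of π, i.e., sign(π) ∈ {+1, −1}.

-1

Trace 8: π^k(8) = [8, 58, 65, 17, 64, 69, 46] for k=0..6.
Decompose π into cycles: lengths [26, 26, 26, 1] (4 cycles, including the fixed point 0).
sign(π) = (−1)^{n − #cycles} = (−1)^{79−4} = (−1)^75 = -1.
Check: (27/79) = -1 by Zolotarev.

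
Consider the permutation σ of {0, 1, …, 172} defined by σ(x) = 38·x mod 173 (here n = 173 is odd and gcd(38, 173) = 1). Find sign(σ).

+1

Trace 151: π^k(151) = [151, 29, 64, 10, 34, 81, 137] for k=0..6.
π_38 has 3 disjoint cycles with lengths [86, 86, 1] on {0,…,172}.
n − c = 173 − 3 = 170; sign = (−1)^170 = +1.
Check: (38/173) = +1 by Zolotarev.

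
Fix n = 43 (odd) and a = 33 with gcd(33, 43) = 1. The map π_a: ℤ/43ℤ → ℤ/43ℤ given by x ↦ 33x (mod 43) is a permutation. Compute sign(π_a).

-1

Trace 21: π^k(21) = [21, 5, 36, 27, 31, 34, 4] for k=0..6.
2 cycles of lengths [42, 1].
With 2 cycles on 43 points, sign = (−1)^{43−2} = -1.
(33|43)_J = -1 (Zolotarev's lemma cross-check).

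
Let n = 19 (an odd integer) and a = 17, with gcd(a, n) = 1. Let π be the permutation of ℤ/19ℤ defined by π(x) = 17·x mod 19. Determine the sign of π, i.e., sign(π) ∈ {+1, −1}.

+1

Start at x=5: 5 → 9 → 1 → 17 → 4 → 11 → 16 → … (one orbit).
3 cycles of lengths [9, 9, 1].
With 3 cycles on 19 points, sign = (−1)^{19−3} = +1.
The Jacobi symbol (17|19) = +1 (Zolotarev) agrees.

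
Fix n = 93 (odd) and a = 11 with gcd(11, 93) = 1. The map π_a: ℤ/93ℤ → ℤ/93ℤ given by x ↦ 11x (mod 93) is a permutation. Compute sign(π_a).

Trace 26: π^k(26) = [26, 7, 77, 10, 17, 1, 11] for k=0..6.
Cycle lengths of π_11 on ℤ/93ℤ: [30, 30, 30, 2, 1]; 5 cycles in total.
n − c = 93 − 5 = 88; sign = (−1)^88 = +1.

+1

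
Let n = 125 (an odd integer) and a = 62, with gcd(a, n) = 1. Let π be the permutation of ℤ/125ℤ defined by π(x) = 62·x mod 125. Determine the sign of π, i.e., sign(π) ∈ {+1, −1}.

Orbit of 47 under x↦62x: [47, 39, 43, 41, 42, 104, 73]… (length divides ord_125(62)).
Cycle type of π: 100 + 20 + 4 + 1; total 4 cycles.
With 4 cycles on 125 points, sign = (−1)^{125−4} = -1.

-1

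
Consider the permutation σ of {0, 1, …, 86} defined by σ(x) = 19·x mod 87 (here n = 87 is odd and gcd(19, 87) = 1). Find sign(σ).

Orbit of 52 under x↦19x: [52, 31, 67, 55, 1, 19, 13]… (length divides ord_87(19)).
Cycle type of π: 28×3 + 1×3; total 6 cycles.
n − c = 87 − 6 = 81; sign = (−1)^81 = -1.
Zolotarev: (19|87) = -1, matching the cycle-count sign.

-1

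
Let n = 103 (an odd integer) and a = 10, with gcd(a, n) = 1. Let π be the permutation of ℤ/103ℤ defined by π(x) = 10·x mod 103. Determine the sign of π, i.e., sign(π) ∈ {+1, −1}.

-1

Start at x=94: 94 → 13 → 27 → 64 → 22 → 14 → 37 → … (one orbit).
π_10 has 4 disjoint cycles with lengths [34, 34, 34, 1] on {0,…,102}.
With 4 cycles on 103 points, sign = (−1)^{103−4} = -1.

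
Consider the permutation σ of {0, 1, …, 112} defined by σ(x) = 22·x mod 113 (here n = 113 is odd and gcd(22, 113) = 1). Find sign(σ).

Orbit of 9 under x↦22x: [9, 85, 62, 8, 63, 30, 95]… (length divides ord_113(22)).
π_22 has 3 disjoint cycles with lengths [56, 56, 1] on {0,…,112}.
Σ(ℓ_i−1) = 113−3 = 110; sign = (−1)^110 = +1.
Via Zolotarev, sign(π_{22}) = (22|113) = +1.

+1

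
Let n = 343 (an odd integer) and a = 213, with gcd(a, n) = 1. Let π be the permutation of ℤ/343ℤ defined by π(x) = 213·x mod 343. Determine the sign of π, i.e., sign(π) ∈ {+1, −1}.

Start at x=242: 242 → 96 → 211 → 10 → 72 → 244 → 179 → … (one orbit).
π_213 has 4 disjoint cycles with lengths [294, 42, 6, 1] on {0,…,342}.
343 − 4 = 339 transpositions; sign(π) = (−1)^339 = -1.
Zolotarev: (213|343) = -1, matching the cycle-count sign.

-1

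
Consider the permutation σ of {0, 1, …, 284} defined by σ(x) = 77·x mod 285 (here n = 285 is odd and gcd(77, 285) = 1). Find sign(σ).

Trace 229: π^k(229) = [229, 248, 1, 77] for k=0..3.
Decompose π into cycles: lengths [4, 4, 4, 4, 4, 4, 4, 4, 4, 4, 4, 4, 4, 4, 4, 4, 4, 4, 4, 4, 4, 4, 4, 4, 4, 4, 4, 4, 4, 4, 4, 4, 4, 4, 4, 4, 4, 4, 4, 4, 4, 4, 4, 4, 4, 4, 4, 4, 4, 4, 4, 4, 4, 4, 4, 4, 4, 2, 2, 2, 2, 2, 2, 2, 2, 2, 2, 2, 2, 2, 2, 2, 2, 2, 2, 2, 1, 1, 1, 1, 1, 1, 1, 1, 1, 1, 1, 1, 1, 1, 1, 1, 1, 1, 1] (95 cycles, including the fixed point 0).
sign(π) = (−1)^{n − #cycles} = (−1)^{285−95} = (−1)^190 = +1.
The Jacobi symbol (77|285) = +1 (Zolotarev) agrees.

+1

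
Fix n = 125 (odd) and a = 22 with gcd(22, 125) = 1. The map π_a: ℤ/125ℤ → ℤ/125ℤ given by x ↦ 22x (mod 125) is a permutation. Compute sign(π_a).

-1

Orbit of 18 under x↦22x: [18, 21, 87, 39, 108, 1, 22]… (length divides ord_125(22)).
4 cycles of lengths [100, 20, 4, 1].
4 cycles on 125: each ℓ→(−1)^(ℓ−1), product (−1)^121 = -1.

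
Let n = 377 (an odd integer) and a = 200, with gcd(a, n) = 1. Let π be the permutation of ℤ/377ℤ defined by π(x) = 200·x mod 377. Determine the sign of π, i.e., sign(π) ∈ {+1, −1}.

Orbit of 313 under x↦200x: [313, 18, 207, 307, 326, 356, 324]… (length divides ord_377(200)).
Decompose π into cycles: lengths [28, 28, 28, 28, 28, 28, 28, 28, 28, 28, 28, 28, 28, 4, 4, 4, 1] (17 cycles, including the fixed point 0).
n − c = 377 − 17 = 360; sign = (−1)^360 = +1.

+1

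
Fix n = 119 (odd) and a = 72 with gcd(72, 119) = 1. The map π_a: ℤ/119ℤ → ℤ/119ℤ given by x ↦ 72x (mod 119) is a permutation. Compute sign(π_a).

+1

Orbit of 18 under x↦72x: [18, 106, 16, 81, 1, 72, 67]… (length divides ord_119(72)).
π_72 has 15 disjoint cycles with lengths [12, 12, 12, 12, 12, 12, 12, 12, 4, 4, 4, 4, 3, 3, 1] on {0,…,118}.
sign(π) = (−1)^{n − #cycles} = (−1)^{119−15} = (−1)^104 = +1.
Check: (72/119) = +1 by Zolotarev.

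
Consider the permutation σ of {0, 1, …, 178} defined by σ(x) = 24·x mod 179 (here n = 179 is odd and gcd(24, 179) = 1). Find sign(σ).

-1

Start at x=130: 130 → 77 → 58 → 139 → 114 → 51 → 150 → … (one orbit).
Cycle type of π: 178 + 1; total 2 cycles.
Σ(ℓ_i−1) = 179−2 = 177; sign = (−1)^177 = -1.
Zolotarev: (24|179) = -1, matching the cycle-count sign.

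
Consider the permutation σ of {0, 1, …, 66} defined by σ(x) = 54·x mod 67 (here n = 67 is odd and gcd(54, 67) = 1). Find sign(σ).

+1

Orbit of 39 under x↦54x: [39, 29, 25, 10, 4, 15, 6]… (length divides ord_67(54)).
Decompose π into cycles: lengths [33, 33, 1] (3 cycles, including the fixed point 0).
n − c = 67 − 3 = 64; sign = (−1)^64 = +1.
(54|67)_J = +1 (Zolotarev's lemma cross-check).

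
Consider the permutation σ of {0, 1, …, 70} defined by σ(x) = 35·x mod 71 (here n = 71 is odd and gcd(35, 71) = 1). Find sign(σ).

Orbit of 40 under x↦35x: [40, 51, 10, 66, 38, 52, 45]… (length divides ord_71(35)).
2 cycles of lengths [70, 1].
With 2 cycles on 71 points, sign = (−1)^{71−2} = -1.
Check: (35/71) = -1 by Zolotarev.

-1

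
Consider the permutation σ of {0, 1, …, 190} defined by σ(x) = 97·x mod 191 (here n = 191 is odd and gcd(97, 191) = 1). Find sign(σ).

Orbit of 2 under x↦97x: [2, 3, 100, 150, 34, 51, 172]… (length divides ord_191(97)).
Decompose π into cycles: lengths [95, 95, 1] (3 cycles, including the fixed point 0).
n − c = 191 − 3 = 188; sign = (−1)^188 = +1.

+1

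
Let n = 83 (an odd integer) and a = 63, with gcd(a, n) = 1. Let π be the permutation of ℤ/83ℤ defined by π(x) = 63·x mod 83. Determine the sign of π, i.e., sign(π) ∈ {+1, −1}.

+1

Orbit of 4 under x↦63x: [4, 3, 23, 38, 70, 11, 29]… (length divides ord_83(63)).
Cycle lengths of π_63 on ℤ/83ℤ: [41, 41, 1]; 3 cycles in total.
3 cycles on 83: each ℓ→(−1)^(ℓ−1), product (−1)^80 = +1.
Check: (63/83) = +1 by Zolotarev.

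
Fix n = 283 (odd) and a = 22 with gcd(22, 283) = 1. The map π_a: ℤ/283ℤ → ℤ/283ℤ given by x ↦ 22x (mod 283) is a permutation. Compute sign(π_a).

Trace 250: π^k(250) = [250, 123, 159, 102, 263, 126, 225] for k=0..6.
Decompose π into cycles: lengths [282, 1] (2 cycles, including the fixed point 0).
Σ(ℓ_i−1) = 283−2 = 281; sign = (−1)^281 = -1.

-1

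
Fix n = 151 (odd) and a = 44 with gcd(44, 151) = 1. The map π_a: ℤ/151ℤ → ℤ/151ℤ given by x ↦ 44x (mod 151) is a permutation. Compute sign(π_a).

Orbit of 110 under x↦44x: [110, 8, 50, 86, 9, 94, 59]… (length divides ord_151(44)).
Cycle lengths of π_44 on ℤ/151ℤ: [25, 25, 25, 25, 25, 25, 1]; 7 cycles in total.
151 − 7 = 144 transpositions; sign(π) = (−1)^144 = +1.
Zolotarev: (44|151) = +1, matching the cycle-count sign.

+1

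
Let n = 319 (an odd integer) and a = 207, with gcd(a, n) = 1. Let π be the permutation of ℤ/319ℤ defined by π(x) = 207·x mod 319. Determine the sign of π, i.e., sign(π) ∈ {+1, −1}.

Start at x=312: 312 → 146 → 236 → 45 → 64 → 169 → 212 → … (one orbit).
Decompose π into cycles: lengths [70, 70, 70, 70, 14, 14, 5, 5, 1] (9 cycles, including the fixed point 0).
Σ(ℓ_i−1) = 319−9 = 310; sign = (−1)^310 = +1.

+1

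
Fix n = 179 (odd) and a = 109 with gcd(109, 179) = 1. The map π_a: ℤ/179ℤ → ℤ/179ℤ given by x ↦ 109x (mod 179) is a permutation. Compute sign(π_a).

-1

Start at x=43: 43 → 33 → 17 → 63 → 65 → 104 → 59 → … (one orbit).
π_109 has 2 disjoint cycles with lengths [178, 1] on {0,…,178}.
179 − 2 = 177 transpositions; sign(π) = (−1)^177 = -1.
(109|179)_J = -1 (Zolotarev's lemma cross-check).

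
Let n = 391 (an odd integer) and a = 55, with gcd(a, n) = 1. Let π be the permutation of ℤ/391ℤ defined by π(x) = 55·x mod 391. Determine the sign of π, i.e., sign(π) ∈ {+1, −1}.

+1

Orbit of 285 under x↦55x: [285, 35, 361, 305, 353, 256, 4]… (length divides ord_391(55)).
π_55 has 15 disjoint cycles with lengths [44, 44, 44, 44, 44, 44, 44, 44, 11, 11, 4, 4, 4, 4, 1] on {0,…,390}.
Σ(ℓ_i−1) = 391−15 = 376; sign = (−1)^376 = +1.
Check: (55/391) = +1 by Zolotarev.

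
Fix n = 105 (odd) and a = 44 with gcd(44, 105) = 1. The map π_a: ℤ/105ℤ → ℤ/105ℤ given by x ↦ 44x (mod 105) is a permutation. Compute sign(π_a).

Start at x=44: 44 → 46 → 29 → 16 → 74 → 1 → 44 (one orbit).
Decompose π into cycles: lengths [6, 6, 6, 6, 6, 6, 6, 6, 6, 6, 6, 6, 6, 6, 3, 3, 2, 2, 2, 2, 2, 2, 2, 1] (24 cycles, including the fixed point 0).
sign(π) = (−1)^{n − #cycles} = (−1)^{105−24} = (−1)^81 = -1.

-1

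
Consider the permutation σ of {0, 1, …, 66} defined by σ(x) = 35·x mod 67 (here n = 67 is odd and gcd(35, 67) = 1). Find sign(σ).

+1

Orbit of 6 under x↦35x: [6, 9, 47, 37, 22, 33, 16]… (length divides ord_67(35)).
π_35 has 3 disjoint cycles with lengths [33, 33, 1] on {0,…,66}.
Σ(ℓ_i−1) = 67−3 = 64; sign = (−1)^64 = +1.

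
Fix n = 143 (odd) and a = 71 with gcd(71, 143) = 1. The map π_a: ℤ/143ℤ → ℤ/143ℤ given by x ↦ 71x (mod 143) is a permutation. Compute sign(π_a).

Orbit of 64 under x↦71x: [64, 111, 16, 135, 4, 141, 1]… (length divides ord_143(71)).
Cycle lengths of π_71 on ℤ/143ℤ: [60, 60, 12, 5, 5, 1]; 6 cycles in total.
n − c = 143 − 6 = 137; sign = (−1)^137 = -1.

-1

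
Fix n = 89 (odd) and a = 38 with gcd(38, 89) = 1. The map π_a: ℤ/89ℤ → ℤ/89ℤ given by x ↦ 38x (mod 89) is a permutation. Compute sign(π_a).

Trace 35: π^k(35) = [35, 84, 77, 78, 27, 47, 6] for k=0..6.
π_38 has 2 disjoint cycles with lengths [88, 1] on {0,…,88}.
With 2 cycles on 89 points, sign = (−1)^{89−2} = -1.

-1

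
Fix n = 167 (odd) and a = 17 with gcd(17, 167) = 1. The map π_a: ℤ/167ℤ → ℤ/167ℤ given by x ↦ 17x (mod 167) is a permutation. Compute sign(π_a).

Start at x=102: 102 → 64 → 86 → 126 → 138 → 8 → 136 → … (one orbit).
2 cycles of lengths [166, 1].
With 2 cycles on 167 points, sign = (−1)^{167−2} = -1.
Zolotarev: (17|167) = -1, matching the cycle-count sign.

-1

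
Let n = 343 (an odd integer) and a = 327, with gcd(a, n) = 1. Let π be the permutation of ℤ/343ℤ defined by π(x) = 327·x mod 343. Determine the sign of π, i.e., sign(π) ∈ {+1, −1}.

Trace 188: π^k(188) = [188, 79, 108, 330, 208, 102, 83] for k=0..6.
4 cycles of lengths [294, 42, 6, 1].
With 4 cycles on 343 points, sign = (−1)^{343−4} = -1.
(327|343)_J = -1 (Zolotarev's lemma cross-check).

-1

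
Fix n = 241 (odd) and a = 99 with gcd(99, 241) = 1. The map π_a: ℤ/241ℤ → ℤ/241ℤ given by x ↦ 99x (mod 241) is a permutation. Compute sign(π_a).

-1

Trace 73: π^k(73) = [73, 238, 185, 240, 142, 80, 208] for k=0..6.
Cycle lengths of π_99 on ℤ/241ℤ: [240, 1]; 2 cycles in total.
sign(π) = (−1)^{n − #cycles} = (−1)^{241−2} = (−1)^239 = -1.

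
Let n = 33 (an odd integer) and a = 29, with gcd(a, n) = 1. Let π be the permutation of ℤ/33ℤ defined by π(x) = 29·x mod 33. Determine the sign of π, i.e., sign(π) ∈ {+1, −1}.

Start at x=8: 8 → 1 → 29 → 16 → 2 → 25 → 32 → … (one orbit).
π_29 has 5 disjoint cycles with lengths [10, 10, 10, 2, 1] on {0,…,32}.
sign(π) = (−1)^{n − #cycles} = (−1)^{33−5} = (−1)^28 = +1.

+1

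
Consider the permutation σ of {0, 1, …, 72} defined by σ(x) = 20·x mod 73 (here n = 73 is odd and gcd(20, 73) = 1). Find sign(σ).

-1

Trace 30: π^k(30) = [30, 16, 28, 49, 31, 36, 63] for k=0..6.
π_20 has 2 disjoint cycles with lengths [72, 1] on {0,…,72}.
Σ(ℓ_i−1) = 73−2 = 71; sign = (−1)^71 = -1.
Via Zolotarev, sign(π_{20}) = (20|73) = -1.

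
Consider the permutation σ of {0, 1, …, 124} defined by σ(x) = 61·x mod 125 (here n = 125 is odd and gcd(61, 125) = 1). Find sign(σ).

Trace 121: π^k(121) = [121, 6, 116, 76, 11, 46, 56] for k=0..6.
The orbit structure of x ↦ 61x mod 125: 13 orbits of sizes [25, 25, 25, 25, 5, 5, 5, 5, 1, 1, 1, 1, 1].
13 cycles on 125: each ℓ→(−1)^(ℓ−1), product (−1)^112 = +1.

+1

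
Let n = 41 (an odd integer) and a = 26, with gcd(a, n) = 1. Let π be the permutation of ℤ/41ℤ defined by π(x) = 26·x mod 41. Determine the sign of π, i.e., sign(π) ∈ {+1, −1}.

Trace 3: π^k(3) = [3, 37, 19, 2, 11, 40, 15] for k=0..6.
The orbit structure of x ↦ 26x mod 41: 2 orbits of sizes [40, 1].
2 cycles on 41: each ℓ→(−1)^(ℓ−1), product (−1)^39 = -1.

-1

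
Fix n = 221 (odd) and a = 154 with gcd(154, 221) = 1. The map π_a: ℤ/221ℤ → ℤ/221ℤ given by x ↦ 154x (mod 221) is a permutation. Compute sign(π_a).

-1

Start at x=154: 154 → 69 → 18 → 120 → 137 → 103 → 171 → … (one orbit).
Cycle type of π: 12×17 + 1×17; total 34 cycles.
221 − 34 = 187 transpositions; sign(π) = (−1)^187 = -1.
Check: (154/221) = -1 by Zolotarev.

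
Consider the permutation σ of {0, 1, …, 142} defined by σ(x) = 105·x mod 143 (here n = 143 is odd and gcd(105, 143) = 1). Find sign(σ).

Trace 40: π^k(40) = [40, 53, 131, 27, 118, 92, 79] for k=0..6.
Cycle lengths of π_105 on ℤ/143ℤ: [10, 10, 10, 10, 10, 10, 10, 10, 10, 10, 10, 10, 10, 1, 1, 1, 1, 1, 1, 1, 1, 1, 1, 1, 1, 1]; 26 cycles in total.
sign(π) = (−1)^{n − #cycles} = (−1)^{143−26} = (−1)^117 = -1.
Zolotarev: (105|143) = -1, matching the cycle-count sign.

-1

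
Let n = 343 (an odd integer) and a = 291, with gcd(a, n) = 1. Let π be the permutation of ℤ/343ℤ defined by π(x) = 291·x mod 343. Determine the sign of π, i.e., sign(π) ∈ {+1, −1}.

Orbit of 226 under x↦291x: [226, 253, 221, 170, 78, 60, 310]… (length divides ord_343(291)).
The orbit structure of x ↦ 291x mod 343: 7 orbits of sizes [147, 147, 21, 21, 3, 3, 1].
n − c = 343 − 7 = 336; sign = (−1)^336 = +1.

+1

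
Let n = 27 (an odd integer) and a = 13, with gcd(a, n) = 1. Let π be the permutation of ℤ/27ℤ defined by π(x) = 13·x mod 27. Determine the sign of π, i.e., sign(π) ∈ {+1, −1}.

Trace 19: π^k(19) = [19, 4, 25, 1, 13, 7, 10] for k=0..6.
Cycle type of π: 9×2 + 3×2 + 1×3; total 7 cycles.
7 cycles on 27: each ℓ→(−1)^(ℓ−1), product (−1)^20 = +1.

+1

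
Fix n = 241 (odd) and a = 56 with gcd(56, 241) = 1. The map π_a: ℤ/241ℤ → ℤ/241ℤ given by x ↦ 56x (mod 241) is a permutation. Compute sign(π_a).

-1

Trace 144: π^k(144) = [144, 111, 191, 92, 91, 35, 32] for k=0..6.
2 cycles of lengths [240, 1].
2 cycles on 241: each ℓ→(−1)^(ℓ−1), product (−1)^239 = -1.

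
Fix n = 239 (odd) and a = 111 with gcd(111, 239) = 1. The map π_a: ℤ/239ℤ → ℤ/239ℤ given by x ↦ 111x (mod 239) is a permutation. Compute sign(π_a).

-1

Start at x=22: 22 → 52 → 36 → 172 → 211 → 238 → 128 → … (one orbit).
Cycle type of π: 34×7 + 1; total 8 cycles.
n − c = 239 − 8 = 231; sign = (−1)^231 = -1.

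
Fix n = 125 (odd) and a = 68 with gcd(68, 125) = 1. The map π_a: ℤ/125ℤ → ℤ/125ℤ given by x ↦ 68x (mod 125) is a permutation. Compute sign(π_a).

Orbit of 57 under x↦68x: [57, 1, 68, 124]… (length divides ord_125(68)).
Cycle lengths of π_68 on ℤ/125ℤ: [4, 4, 4, 4, 4, 4, 4, 4, 4, 4, 4, 4, 4, 4, 4, 4, 4, 4, 4, 4, 4, 4, 4, 4, 4, 4, 4, 4, 4, 4, 4, 1]; 32 cycles in total.
n − c = 125 − 32 = 93; sign = (−1)^93 = -1.

-1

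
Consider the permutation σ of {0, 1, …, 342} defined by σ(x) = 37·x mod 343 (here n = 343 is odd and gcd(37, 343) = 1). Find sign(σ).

Trace 88: π^k(88) = [88, 169, 79, 179, 106, 149, 25] for k=0..6.
Cycle lengths of π_37 on ℤ/343ℤ: [147, 147, 21, 21, 3, 3, 1]; 7 cycles in total.
Σ(ℓ_i−1) = 343−7 = 336; sign = (−1)^336 = +1.

+1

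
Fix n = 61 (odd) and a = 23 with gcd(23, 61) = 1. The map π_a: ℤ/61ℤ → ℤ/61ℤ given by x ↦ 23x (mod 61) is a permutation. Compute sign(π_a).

-1

Trace 58: π^k(58) = [58, 53, 60, 38, 20, 33, 27] for k=0..6.
Cycle type of π: 20×3 + 1; total 4 cycles.
Σ(ℓ_i−1) = 61−4 = 57; sign = (−1)^57 = -1.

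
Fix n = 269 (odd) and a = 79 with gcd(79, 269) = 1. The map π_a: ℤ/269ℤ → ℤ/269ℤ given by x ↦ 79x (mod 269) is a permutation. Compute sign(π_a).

+1

Start at x=65: 65 → 24 → 13 → 220 → 164 → 44 → 248 → … (one orbit).
Decompose π into cycles: lengths [134, 134, 1] (3 cycles, including the fixed point 0).
3 cycles on 269: each ℓ→(−1)^(ℓ−1), product (−1)^266 = +1.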